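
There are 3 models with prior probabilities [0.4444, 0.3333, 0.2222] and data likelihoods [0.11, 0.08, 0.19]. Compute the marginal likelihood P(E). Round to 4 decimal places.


P(E) = sum over models of P(M_i) * P(E|M_i)
= 0.4444*0.11 + 0.3333*0.08 + 0.2222*0.19
= 0.1178

0.1178


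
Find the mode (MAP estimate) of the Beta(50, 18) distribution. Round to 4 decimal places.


For Beta(a,b) with a,b > 1:
Mode = (a-1)/(a+b-2) = (50-1)/(68-2)
= 49/66 = 0.7424

0.7424


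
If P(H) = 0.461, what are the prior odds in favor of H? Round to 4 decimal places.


Prior odds = P(H) / (1 - P(H))
= 0.461 / 0.539
= 0.8553

0.8553


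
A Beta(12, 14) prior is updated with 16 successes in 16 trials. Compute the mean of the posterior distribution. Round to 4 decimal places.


After update: Beta(28, 14)
Mean = 28 / (28 + 14) = 28 / 42
= 0.6667

0.6667


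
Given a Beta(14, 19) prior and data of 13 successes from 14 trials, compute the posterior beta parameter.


Number of failures = 14 - 13 = 1
Posterior beta = 19 + 1 = 20

20


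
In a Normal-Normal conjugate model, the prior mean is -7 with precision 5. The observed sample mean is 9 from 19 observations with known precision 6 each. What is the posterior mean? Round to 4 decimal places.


Posterior precision = tau0 + n*tau = 5 + 19*6 = 119
Posterior mean = (tau0*mu0 + n*tau*xbar) / posterior_precision
= (5*-7 + 19*6*9) / 119
= 991 / 119 = 8.3277

8.3277


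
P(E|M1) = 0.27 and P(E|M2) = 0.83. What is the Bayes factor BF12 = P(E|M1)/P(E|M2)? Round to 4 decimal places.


Bayes factor BF12 = P(E|M1) / P(E|M2)
= 0.27 / 0.83
= 0.3253

0.3253


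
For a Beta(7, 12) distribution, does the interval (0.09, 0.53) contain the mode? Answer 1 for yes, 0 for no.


Mode of Beta(a,b) = (a-1)/(a+b-2)
= (7-1)/(7+12-2) = 0.3529
Check: 0.09 <= 0.3529 <= 0.53?
Result: 1

1


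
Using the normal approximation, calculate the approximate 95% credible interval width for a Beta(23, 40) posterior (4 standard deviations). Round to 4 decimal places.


Var(Beta) = 23*40/(63^2 * 64) = 0.0036
SD = 0.0602
Width ~ 4*SD = 0.2407

0.2407


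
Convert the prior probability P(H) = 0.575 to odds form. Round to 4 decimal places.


P(not H) = 1 - 0.575 = 0.425
Odds = 0.575 / 0.425 = 1.3529

1.3529


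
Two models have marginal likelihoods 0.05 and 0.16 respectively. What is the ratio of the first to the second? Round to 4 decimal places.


Evidence ratio = 0.05 / 0.16
= 0.3125

0.3125


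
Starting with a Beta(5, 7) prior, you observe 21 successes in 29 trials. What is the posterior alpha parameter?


For a Beta-Binomial conjugate model:
Posterior alpha = prior alpha + number of successes
= 5 + 21 = 26

26


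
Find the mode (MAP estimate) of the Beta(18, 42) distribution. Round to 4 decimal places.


For Beta(a,b) with a,b > 1:
Mode = (a-1)/(a+b-2) = (18-1)/(60-2)
= 17/58 = 0.2931

0.2931


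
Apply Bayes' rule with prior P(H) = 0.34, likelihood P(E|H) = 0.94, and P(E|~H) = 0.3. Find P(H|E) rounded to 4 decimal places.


Step 1: Compute marginal P(E) = P(E|H)P(H) + P(E|~H)P(~H)
= 0.94*0.34 + 0.3*0.66 = 0.5176
Step 2: P(H|E) = P(E|H)P(H)/P(E) = 0.3196/0.5176
= 0.6175

0.6175


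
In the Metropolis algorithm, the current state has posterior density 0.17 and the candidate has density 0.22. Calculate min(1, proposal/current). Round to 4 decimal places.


Ratio = 0.22/0.17 = 1.2941
Acceptance probability = min(1, 1.2941)
= 1.0

1.0


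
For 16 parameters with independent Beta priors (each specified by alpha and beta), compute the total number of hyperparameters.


A Beta prior has 2 hyperparameters per parameter.
Total = 16 * 2 = 32

32


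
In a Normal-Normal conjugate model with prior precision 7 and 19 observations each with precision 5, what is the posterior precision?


Posterior precision = prior precision + n * observation precision
= 7 + 19 * 5
= 7 + 95 = 102

102


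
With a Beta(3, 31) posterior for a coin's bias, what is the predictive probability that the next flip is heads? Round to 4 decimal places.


The predictive probability equals the posterior mean.
P(next = heads) = alpha / (alpha + beta)
= 3 / 34 = 0.0882

0.0882


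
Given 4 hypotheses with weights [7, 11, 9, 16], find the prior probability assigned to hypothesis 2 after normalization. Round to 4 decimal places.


To normalize, divide each weight by the sum of all weights.
Sum = 43
Prior(H2) = 11/43 = 0.2558

0.2558


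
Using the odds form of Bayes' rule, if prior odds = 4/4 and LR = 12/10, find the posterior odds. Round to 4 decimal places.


Bayes' rule in odds form: posterior odds = prior odds * LR
= (4 * 12) / (4 * 10)
= 48/40 = 1.2

1.2


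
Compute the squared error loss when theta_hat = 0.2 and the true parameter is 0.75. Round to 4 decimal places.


L = (theta_hat - theta_true)^2
= (0.2 - 0.75)^2
= -0.55^2 = 0.3025

0.3025


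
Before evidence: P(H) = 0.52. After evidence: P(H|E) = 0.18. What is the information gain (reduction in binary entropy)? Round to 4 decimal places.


Prior entropy = 0.9988
Posterior entropy = 0.6801
Information gain = 0.9988 - 0.6801 = 0.3188

0.3188


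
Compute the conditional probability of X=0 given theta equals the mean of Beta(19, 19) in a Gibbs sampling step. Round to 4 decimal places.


Mean of Beta(19, 19) = 0.5
P(X=0 | theta=0.5) = 0.5

0.5


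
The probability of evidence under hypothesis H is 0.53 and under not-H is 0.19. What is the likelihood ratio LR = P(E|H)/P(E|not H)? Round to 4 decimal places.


LR = 0.53 / 0.19
= 2.7895

2.7895


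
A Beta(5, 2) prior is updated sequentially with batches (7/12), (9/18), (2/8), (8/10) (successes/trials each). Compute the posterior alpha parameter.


Sequential conjugate updating is equivalent to a single batch update.
Total successes across all batches = 26
alpha_posterior = alpha_prior + total_successes = 5 + 26
= 31

31


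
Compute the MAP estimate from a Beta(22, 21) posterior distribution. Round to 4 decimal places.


MAP = mode of Beta distribution
= (alpha - 1)/(alpha + beta - 2)
= (22-1)/(22+21-2)
= 21/41 = 0.5122

0.5122


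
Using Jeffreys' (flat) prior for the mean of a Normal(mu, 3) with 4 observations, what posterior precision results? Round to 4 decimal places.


Flat prior means prior precision is 0.
Posterior precision = n / sigma^2 = 4/3 = 1.3333

1.3333


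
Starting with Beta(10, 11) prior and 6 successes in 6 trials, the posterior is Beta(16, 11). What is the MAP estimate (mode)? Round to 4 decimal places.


The mode of Beta(a, b) when a > 1 and b > 1 is (a-1)/(a+b-2)
= (16 - 1) / (16 + 11 - 2)
= 15 / 25
= 0.6

0.6


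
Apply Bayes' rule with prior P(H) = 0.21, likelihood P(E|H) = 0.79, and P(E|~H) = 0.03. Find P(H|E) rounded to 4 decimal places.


Step 1: Compute marginal P(E) = P(E|H)P(H) + P(E|~H)P(~H)
= 0.79*0.21 + 0.03*0.79 = 0.1896
Step 2: P(H|E) = P(E|H)P(H)/P(E) = 0.1659/0.1896
= 0.875

0.875


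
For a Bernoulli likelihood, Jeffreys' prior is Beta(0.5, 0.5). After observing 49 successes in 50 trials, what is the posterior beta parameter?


Jeffreys' prior for Bernoulli is Beta(0.5, 0.5).
Posterior is Beta(0.5 + k, 0.5 + n - k).
Posterior beta = 0.5 + (n - k) = 0.5 + 1 = 1.5

1.5


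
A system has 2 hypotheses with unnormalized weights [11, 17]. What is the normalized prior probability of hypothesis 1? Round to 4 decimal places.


The normalized prior is the weight divided by the total.
Total weight = 28
P(H1) = 11 / 28 = 0.3929

0.3929


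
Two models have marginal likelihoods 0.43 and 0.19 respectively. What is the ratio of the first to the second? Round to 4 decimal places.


Evidence ratio = 0.43 / 0.19
= 2.2632

2.2632


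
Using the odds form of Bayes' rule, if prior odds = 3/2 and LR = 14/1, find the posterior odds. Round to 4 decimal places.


Bayes' rule in odds form: posterior odds = prior odds * LR
= (3 * 14) / (2 * 1)
= 42/2 = 21.0

21.0


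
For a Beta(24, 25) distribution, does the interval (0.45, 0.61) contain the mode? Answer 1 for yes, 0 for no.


Mode of Beta(a,b) = (a-1)/(a+b-2)
= (24-1)/(24+25-2) = 0.4894
Check: 0.45 <= 0.4894 <= 0.61?
Result: 1

1


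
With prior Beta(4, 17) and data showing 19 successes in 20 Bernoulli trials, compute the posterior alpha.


Conjugate update: alpha_posterior = alpha_prior + k
= 4 + 19 = 23

23


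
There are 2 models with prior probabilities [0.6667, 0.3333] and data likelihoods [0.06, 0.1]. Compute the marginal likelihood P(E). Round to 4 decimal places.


P(E) = sum over models of P(M_i) * P(E|M_i)
= 0.6667*0.06 + 0.3333*0.1
= 0.0733

0.0733


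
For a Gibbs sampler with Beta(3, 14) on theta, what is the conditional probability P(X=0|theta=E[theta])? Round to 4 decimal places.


E[theta] = 3/(3+14) = 0.1765
P(X=0|theta) = 1 - theta = 0.8235

0.8235


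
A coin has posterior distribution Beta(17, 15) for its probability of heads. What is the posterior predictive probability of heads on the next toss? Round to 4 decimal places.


Posterior predictive = E[theta] = alpha/(alpha+beta)
= 17/32
= 0.5312

0.5312


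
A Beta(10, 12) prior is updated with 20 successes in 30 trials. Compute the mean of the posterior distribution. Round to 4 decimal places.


After update: Beta(30, 22)
Mean = 30 / (30 + 22) = 30 / 52
= 0.5769

0.5769


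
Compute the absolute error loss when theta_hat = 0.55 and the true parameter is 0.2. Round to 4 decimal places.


L = |theta_hat - theta_true|
= |0.55 - 0.2| = 0.35

0.35


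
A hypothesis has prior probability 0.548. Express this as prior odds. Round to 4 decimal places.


Odds = P(H) / P(not H) = 0.548 / 0.452
= 1.2124

1.2124


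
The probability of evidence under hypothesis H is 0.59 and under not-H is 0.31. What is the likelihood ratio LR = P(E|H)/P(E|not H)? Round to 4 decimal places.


LR = 0.59 / 0.31
= 1.9032

1.9032


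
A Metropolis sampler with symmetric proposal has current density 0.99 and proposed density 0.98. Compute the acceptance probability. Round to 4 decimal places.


For symmetric proposals, acceptance = min(1, pi(x*)/pi(x))
= min(1, 0.98/0.99)
= min(1, 0.9899) = 0.9899

0.9899


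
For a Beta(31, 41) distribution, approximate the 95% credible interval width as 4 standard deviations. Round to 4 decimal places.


Variance of Beta(a,b) = ab / ((a+b)^2 * (a+b+1))
= 31*41 / ((72)^2 * 73)
= 0.0034
SD = sqrt(0.0034) = 0.058
Width = 4 * SD = 0.2318

0.2318


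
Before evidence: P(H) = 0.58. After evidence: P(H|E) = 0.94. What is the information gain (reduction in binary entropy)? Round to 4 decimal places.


Prior entropy = 0.9815
Posterior entropy = 0.3274
Information gain = 0.9815 - 0.3274 = 0.654

0.654


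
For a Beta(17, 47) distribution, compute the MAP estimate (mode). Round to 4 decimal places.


MAP = mode = (a-1)/(a+b-2)
= (17-1)/(17+47-2)
= 16/62 = 0.2581

0.2581


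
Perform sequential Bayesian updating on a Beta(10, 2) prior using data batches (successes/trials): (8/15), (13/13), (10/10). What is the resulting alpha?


Accumulate successes: 31
Posterior alpha = prior alpha + sum of successes
= 10 + 31 = 41

41


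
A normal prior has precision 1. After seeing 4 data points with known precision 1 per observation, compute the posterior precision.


In the conjugate normal model, precisions add:
tau_posterior = tau_prior + n * tau_data
= 1 + 4*1 = 5

5


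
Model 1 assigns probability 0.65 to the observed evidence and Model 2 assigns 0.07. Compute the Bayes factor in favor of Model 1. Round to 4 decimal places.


BF = P(data|M1) / P(data|M2)
= 0.65 / 0.07 = 9.2857

9.2857


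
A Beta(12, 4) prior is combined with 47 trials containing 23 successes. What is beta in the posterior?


In conjugate updating:
beta_posterior = beta_prior + (n - k)
= 4 + (47 - 23)
= 4 + 24 = 28

28


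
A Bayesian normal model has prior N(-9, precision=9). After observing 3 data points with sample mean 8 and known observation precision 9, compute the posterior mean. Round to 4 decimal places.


Posterior mean = (prior_precision * prior_mean + n * data_precision * data_mean) / (prior_precision + n * data_precision)
Numerator = 9*-9 + 3*9*8 = 135
Denominator = 9 + 3*9 = 36
Posterior mean = 3.75

3.75


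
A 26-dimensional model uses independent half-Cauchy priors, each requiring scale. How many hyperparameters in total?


Per parameter: 1 (scale).
Total = 26 * 1 = 26

26


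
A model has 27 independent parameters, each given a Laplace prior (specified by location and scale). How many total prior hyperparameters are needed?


Each Laplace prior needs 2 hyperparameters (location and scale).
Total = 2 * 27 = 54

54


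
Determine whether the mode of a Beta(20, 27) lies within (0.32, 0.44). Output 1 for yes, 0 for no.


First find the mode: (a-1)/(a+b-2) = 0.4222
Is 0.4222 in (0.32, 0.44)? 1

1


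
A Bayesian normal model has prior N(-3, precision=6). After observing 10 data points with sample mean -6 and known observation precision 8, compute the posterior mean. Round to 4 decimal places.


Posterior mean = (prior_precision * prior_mean + n * data_precision * data_mean) / (prior_precision + n * data_precision)
Numerator = 6*-3 + 10*8*-6 = -498
Denominator = 6 + 10*8 = 86
Posterior mean = -5.7907

-5.7907


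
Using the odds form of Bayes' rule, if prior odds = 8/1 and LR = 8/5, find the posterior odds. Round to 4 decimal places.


Bayes' rule in odds form: posterior odds = prior odds * LR
= (8 * 8) / (1 * 5)
= 64/5 = 12.8

12.8


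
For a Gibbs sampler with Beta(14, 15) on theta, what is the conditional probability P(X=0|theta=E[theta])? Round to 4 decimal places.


E[theta] = 14/(14+15) = 0.4828
P(X=0|theta) = 1 - theta = 0.5172

0.5172


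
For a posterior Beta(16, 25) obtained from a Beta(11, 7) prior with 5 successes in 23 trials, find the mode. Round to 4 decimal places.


Mode = (alpha - 1) / (alpha + beta - 2)
= 15 / 39
= 0.3846

0.3846


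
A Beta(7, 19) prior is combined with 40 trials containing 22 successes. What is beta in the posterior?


In conjugate updating:
beta_posterior = beta_prior + (n - k)
= 19 + (40 - 22)
= 19 + 18 = 37

37


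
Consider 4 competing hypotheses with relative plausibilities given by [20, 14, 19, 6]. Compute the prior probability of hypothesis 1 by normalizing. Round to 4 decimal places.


Sum of weights = 20 + 14 + 19 + 6 = 59
Normalized prior for H1 = 20 / 59
= 0.339

0.339


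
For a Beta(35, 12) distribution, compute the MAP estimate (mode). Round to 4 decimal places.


MAP = mode = (a-1)/(a+b-2)
= (35-1)/(35+12-2)
= 34/45 = 0.7556

0.7556


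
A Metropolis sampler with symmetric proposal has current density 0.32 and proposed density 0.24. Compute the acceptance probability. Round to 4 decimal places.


For symmetric proposals, acceptance = min(1, pi(x*)/pi(x))
= min(1, 0.24/0.32)
= min(1, 0.75) = 0.75

0.75


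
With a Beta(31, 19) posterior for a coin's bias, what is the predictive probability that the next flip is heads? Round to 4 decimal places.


The predictive probability equals the posterior mean.
P(next = heads) = alpha / (alpha + beta)
= 31 / 50 = 0.62

0.62


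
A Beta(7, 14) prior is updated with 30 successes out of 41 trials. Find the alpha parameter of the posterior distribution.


In the Beta-Binomial conjugate update:
alpha_post = alpha_prior + successes
= 7 + 30
= 37

37


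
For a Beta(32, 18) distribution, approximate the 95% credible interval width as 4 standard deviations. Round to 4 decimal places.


Variance of Beta(a,b) = ab / ((a+b)^2 * (a+b+1))
= 32*18 / ((50)^2 * 51)
= 0.0045
SD = sqrt(0.0045) = 0.0672
Width = 4 * SD = 0.2689

0.2689


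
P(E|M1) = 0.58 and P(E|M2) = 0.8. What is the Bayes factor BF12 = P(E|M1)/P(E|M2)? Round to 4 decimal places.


Bayes factor BF12 = P(E|M1) / P(E|M2)
= 0.58 / 0.8
= 0.725

0.725


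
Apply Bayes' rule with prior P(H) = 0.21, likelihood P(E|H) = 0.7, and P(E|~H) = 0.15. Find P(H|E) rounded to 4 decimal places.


Step 1: Compute marginal P(E) = P(E|H)P(H) + P(E|~H)P(~H)
= 0.7*0.21 + 0.15*0.79 = 0.2655
Step 2: P(H|E) = P(E|H)P(H)/P(E) = 0.147/0.2655
= 0.5537

0.5537


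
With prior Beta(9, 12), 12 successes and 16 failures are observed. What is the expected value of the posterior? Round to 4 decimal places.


Posterior = Beta(21, 28)
E[theta] = alpha/(alpha+beta)
= 21/49 = 0.4286

0.4286


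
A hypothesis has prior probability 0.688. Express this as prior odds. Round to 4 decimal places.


Odds = P(H) / P(not H) = 0.688 / 0.312
= 2.2051

2.2051


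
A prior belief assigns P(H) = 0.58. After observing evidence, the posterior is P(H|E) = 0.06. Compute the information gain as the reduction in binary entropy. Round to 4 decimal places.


H(prior) = -0.58*log2(0.58) - 0.42*log2(0.42)
= 0.9815
H(post) = -0.06*log2(0.06) - 0.94*log2(0.94)
= 0.3274
IG = 0.9815 - 0.3274 = 0.654

0.654


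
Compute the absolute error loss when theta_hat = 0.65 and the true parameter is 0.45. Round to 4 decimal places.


L = |theta_hat - theta_true|
= |0.65 - 0.45| = 0.2

0.2


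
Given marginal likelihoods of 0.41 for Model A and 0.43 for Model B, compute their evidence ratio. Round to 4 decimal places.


Ratio = ML(A) / ML(B) = 0.41/0.43
= 0.9535

0.9535


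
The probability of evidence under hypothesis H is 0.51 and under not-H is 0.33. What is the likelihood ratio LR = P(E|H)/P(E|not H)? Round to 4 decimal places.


LR = 0.51 / 0.33
= 1.5455

1.5455


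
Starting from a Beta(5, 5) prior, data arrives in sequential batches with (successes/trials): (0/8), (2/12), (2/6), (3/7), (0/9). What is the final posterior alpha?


In sequential Bayesian updating, we sum all successes.
Total successes = 7
Final alpha = 5 + 7 = 12

12


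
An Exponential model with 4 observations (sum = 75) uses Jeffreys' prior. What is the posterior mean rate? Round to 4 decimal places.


Posterior Gamma(4, 75)
E[lambda] = 4/75 = 0.0533

0.0533


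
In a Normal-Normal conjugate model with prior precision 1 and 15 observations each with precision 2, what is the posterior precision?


Posterior precision = prior precision + n * observation precision
= 1 + 15 * 2
= 1 + 30 = 31

31


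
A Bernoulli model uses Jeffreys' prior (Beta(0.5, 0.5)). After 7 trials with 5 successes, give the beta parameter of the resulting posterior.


Posterior = Beta(prior_alpha + successes, prior_beta + failures)
= Beta(0.5 + 5, 0.5 + 2)
Posterior beta = 0.5 + (n - k) = 0.5 + 2 = 2.5

2.5


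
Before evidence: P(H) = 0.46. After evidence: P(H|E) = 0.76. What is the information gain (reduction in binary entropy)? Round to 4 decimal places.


Prior entropy = 0.9954
Posterior entropy = 0.795
Information gain = 0.9954 - 0.795 = 0.2003

0.2003


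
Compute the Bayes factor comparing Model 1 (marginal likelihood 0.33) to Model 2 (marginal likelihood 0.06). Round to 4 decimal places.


BF12 = marginal likelihood of M1 / marginal likelihood of M2
= 0.33/0.06
= 5.5

5.5


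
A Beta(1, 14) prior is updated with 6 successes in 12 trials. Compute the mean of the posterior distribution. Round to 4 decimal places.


After update: Beta(7, 20)
Mean = 7 / (7 + 20) = 7 / 27
= 0.2593

0.2593


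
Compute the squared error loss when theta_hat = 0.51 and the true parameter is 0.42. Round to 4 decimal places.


L = (theta_hat - theta_true)^2
= (0.51 - 0.42)^2
= 0.09^2 = 0.0081

0.0081


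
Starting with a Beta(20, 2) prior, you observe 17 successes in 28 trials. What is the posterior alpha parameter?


For a Beta-Binomial conjugate model:
Posterior alpha = prior alpha + number of successes
= 20 + 17 = 37

37


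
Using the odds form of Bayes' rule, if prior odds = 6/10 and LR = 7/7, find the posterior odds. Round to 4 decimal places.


Bayes' rule in odds form: posterior odds = prior odds * LR
= (6 * 7) / (10 * 7)
= 42/70 = 0.6

0.6


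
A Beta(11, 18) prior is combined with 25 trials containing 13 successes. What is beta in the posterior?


In conjugate updating:
beta_posterior = beta_prior + (n - k)
= 18 + (25 - 13)
= 18 + 12 = 30

30


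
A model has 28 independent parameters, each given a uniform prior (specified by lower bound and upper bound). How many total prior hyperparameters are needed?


Each uniform prior needs 2 hyperparameters (lower bound and upper bound).
Total = 2 * 28 = 56

56


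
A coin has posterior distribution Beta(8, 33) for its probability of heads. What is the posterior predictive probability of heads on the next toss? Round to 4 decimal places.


Posterior predictive = E[theta] = alpha/(alpha+beta)
= 8/41
= 0.1951

0.1951


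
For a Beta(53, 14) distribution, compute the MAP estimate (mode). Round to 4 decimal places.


MAP = mode = (a-1)/(a+b-2)
= (53-1)/(53+14-2)
= 52/65 = 0.8

0.8


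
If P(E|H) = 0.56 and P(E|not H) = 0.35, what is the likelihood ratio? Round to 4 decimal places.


Likelihood ratio = P(E|H) / P(E|not H)
= 0.56 / 0.35
= 1.6

1.6


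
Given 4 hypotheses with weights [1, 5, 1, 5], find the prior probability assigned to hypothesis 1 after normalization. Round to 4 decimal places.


To normalize, divide each weight by the sum of all weights.
Sum = 12
Prior(H1) = 1/12 = 0.0833

0.0833


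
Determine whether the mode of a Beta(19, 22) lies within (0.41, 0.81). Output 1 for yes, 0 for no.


First find the mode: (a-1)/(a+b-2) = 0.4615
Is 0.4615 in (0.41, 0.81)? 1

1


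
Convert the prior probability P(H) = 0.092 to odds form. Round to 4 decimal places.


P(not H) = 1 - 0.092 = 0.908
Odds = 0.092 / 0.908 = 0.1013

0.1013


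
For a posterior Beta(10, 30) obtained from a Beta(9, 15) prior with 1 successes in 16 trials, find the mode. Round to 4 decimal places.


Mode = (alpha - 1) / (alpha + beta - 2)
= 9 / 38
= 0.2368

0.2368


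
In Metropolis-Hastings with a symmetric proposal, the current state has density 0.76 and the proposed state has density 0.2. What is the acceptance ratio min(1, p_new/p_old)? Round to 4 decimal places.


Ratio = p_new / p_old = 0.2 / 0.76 = 0.2632
Acceptance = min(1, 0.2632) = 0.2632

0.2632


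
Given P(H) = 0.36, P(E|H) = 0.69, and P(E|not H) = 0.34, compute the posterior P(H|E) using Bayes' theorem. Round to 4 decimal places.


By Bayes' theorem: P(H|E) = P(E|H)*P(H) / P(E)
P(E) = P(E|H)*P(H) + P(E|not H)*P(not H)
P(E) = 0.69*0.36 + 0.34*0.64 = 0.466
P(H|E) = 0.69*0.36 / 0.466 = 0.533

0.533


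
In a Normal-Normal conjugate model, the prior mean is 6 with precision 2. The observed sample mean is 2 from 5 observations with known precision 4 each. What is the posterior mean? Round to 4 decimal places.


Posterior precision = tau0 + n*tau = 2 + 5*4 = 22
Posterior mean = (tau0*mu0 + n*tau*xbar) / posterior_precision
= (2*6 + 5*4*2) / 22
= 52 / 22 = 2.3636

2.3636


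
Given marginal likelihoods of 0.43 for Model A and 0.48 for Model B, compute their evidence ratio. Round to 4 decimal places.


Ratio = ML(A) / ML(B) = 0.43/0.48
= 0.8958

0.8958


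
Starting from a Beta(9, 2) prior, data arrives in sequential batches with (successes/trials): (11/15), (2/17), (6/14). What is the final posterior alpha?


In sequential Bayesian updating, we sum all successes.
Total successes = 19
Final alpha = 9 + 19 = 28

28


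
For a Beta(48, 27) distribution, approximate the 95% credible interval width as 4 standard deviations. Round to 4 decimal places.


Variance of Beta(a,b) = ab / ((a+b)^2 * (a+b+1))
= 48*27 / ((75)^2 * 76)
= 0.003
SD = sqrt(0.003) = 0.0551
Width = 4 * SD = 0.2202

0.2202


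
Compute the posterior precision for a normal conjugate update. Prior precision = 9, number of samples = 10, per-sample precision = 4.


tau_post = tau_0 + n * tau
= 9 + 10 * 4 = 49

49


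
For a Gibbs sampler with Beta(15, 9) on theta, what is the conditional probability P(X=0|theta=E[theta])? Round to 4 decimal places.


E[theta] = 15/(15+9) = 0.625
P(X=0|theta) = 1 - theta = 0.375

0.375


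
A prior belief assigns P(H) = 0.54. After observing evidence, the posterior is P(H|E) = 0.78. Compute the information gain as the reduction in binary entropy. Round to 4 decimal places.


H(prior) = -0.54*log2(0.54) - 0.46*log2(0.46)
= 0.9954
H(post) = -0.78*log2(0.78) - 0.22*log2(0.22)
= 0.7602
IG = 0.9954 - 0.7602 = 0.2352

0.2352


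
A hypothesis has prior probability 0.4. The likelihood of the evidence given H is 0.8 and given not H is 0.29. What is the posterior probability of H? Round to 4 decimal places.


Using Bayes' theorem:
P(E) = 0.4 * 0.8 + 0.6 * 0.29
P(E) = 0.494
P(H|E) = (0.4 * 0.8) / 0.494 = 0.6478

0.6478


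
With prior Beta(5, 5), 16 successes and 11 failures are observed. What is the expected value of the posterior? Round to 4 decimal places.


Posterior = Beta(21, 16)
E[theta] = alpha/(alpha+beta)
= 21/37 = 0.5676

0.5676


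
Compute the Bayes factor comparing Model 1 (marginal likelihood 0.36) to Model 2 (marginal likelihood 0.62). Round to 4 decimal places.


BF12 = marginal likelihood of M1 / marginal likelihood of M2
= 0.36/0.62
= 0.5806

0.5806


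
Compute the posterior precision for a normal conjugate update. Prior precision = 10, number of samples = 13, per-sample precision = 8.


tau_post = tau_0 + n * tau
= 10 + 13 * 8 = 114

114


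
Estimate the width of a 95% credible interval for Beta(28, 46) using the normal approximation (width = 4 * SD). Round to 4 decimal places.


For Beta(a,b): Var = ab/((a+b)^2(a+b+1))
Var = 0.0031, SD = 0.056
Approximate 95% CI width = 4 * 0.056 = 0.224

0.224


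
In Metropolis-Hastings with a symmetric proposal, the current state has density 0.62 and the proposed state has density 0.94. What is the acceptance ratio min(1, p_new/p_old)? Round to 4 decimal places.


Ratio = p_new / p_old = 0.94 / 0.62 = 1.5161
Acceptance = min(1, 1.5161) = 1.0

1.0


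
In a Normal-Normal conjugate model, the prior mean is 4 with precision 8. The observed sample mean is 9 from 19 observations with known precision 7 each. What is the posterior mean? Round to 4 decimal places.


Posterior precision = tau0 + n*tau = 8 + 19*7 = 141
Posterior mean = (tau0*mu0 + n*tau*xbar) / posterior_precision
= (8*4 + 19*7*9) / 141
= 1229 / 141 = 8.7163

8.7163


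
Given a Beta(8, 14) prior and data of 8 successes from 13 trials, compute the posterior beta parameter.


Number of failures = 13 - 8 = 5
Posterior beta = 14 + 5 = 19

19


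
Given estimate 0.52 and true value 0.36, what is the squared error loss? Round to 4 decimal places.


Squared error = (estimate - true)^2
Difference = 0.16
Loss = 0.16^2 = 0.0256

0.0256


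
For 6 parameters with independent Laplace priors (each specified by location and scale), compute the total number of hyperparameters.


A Laplace prior has 2 hyperparameters per parameter.
Total = 6 * 2 = 12

12


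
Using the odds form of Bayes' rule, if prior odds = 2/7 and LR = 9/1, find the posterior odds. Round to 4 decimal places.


Bayes' rule in odds form: posterior odds = prior odds * LR
= (2 * 9) / (7 * 1)
= 18/7 = 2.5714

2.5714


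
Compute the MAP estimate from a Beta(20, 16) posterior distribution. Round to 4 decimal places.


MAP = mode of Beta distribution
= (alpha - 1)/(alpha + beta - 2)
= (20-1)/(20+16-2)
= 19/34 = 0.5588

0.5588


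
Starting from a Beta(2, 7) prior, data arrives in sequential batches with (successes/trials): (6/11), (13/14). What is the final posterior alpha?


In sequential Bayesian updating, we sum all successes.
Total successes = 19
Final alpha = 2 + 19 = 21

21


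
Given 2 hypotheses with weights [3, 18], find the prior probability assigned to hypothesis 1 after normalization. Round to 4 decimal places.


To normalize, divide each weight by the sum of all weights.
Sum = 21
Prior(H1) = 3/21 = 0.1429

0.1429


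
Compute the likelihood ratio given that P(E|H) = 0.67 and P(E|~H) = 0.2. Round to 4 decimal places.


LR = P(E|H) / P(E|~H)
= 0.67 / 0.2 = 3.35

3.35


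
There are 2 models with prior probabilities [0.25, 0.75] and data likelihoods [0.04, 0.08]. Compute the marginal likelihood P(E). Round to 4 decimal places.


P(E) = sum over models of P(M_i) * P(E|M_i)
= 0.25*0.04 + 0.75*0.08
= 0.07

0.07


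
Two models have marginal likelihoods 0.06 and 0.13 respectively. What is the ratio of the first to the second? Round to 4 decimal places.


Evidence ratio = 0.06 / 0.13
= 0.4615

0.4615


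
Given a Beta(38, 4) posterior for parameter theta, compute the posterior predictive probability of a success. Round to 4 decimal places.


For a Beta-Bernoulli model, the predictive probability is the mean:
P(success) = 38/(38+4) = 38/42 = 0.9048

0.9048


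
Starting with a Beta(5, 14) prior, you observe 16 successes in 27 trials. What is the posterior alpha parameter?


For a Beta-Binomial conjugate model:
Posterior alpha = prior alpha + number of successes
= 5 + 16 = 21

21


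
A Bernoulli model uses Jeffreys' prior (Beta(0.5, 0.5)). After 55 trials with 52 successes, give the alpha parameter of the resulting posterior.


Posterior = Beta(prior_alpha + successes, prior_beta + failures)
= Beta(0.5 + 52, 0.5 + 3)
Posterior alpha = 0.5 + k = 0.5 + 52 = 52.5

52.5


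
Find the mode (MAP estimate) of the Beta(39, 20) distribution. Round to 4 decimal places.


For Beta(a,b) with a,b > 1:
Mode = (a-1)/(a+b-2) = (39-1)/(59-2)
= 38/57 = 0.6667

0.6667


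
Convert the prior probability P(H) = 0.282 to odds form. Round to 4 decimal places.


P(not H) = 1 - 0.282 = 0.718
Odds = 0.282 / 0.718 = 0.3928

0.3928


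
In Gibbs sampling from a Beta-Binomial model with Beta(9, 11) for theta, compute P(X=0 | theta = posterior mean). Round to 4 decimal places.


Posterior mean = alpha/(alpha+beta) = 9/20 = 0.45
P(X=0|theta=mean) = 1 - theta = 0.55

0.55


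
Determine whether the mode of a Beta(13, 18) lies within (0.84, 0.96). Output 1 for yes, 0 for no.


First find the mode: (a-1)/(a+b-2) = 0.4138
Is 0.4138 in (0.84, 0.96)? 0

0


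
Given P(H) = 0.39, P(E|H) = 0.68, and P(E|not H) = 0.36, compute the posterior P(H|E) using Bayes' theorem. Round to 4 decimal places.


By Bayes' theorem: P(H|E) = P(E|H)*P(H) / P(E)
P(E) = P(E|H)*P(H) + P(E|not H)*P(not H)
P(E) = 0.68*0.39 + 0.36*0.61 = 0.4848
P(H|E) = 0.68*0.39 / 0.4848 = 0.547

0.547


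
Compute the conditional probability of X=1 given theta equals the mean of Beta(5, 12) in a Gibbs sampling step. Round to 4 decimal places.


Mean of Beta(5, 12) = 0.2941
P(X=1 | theta=0.2941) = 0.2941

0.2941


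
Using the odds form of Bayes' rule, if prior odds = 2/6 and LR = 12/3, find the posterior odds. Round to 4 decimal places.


Bayes' rule in odds form: posterior odds = prior odds * LR
= (2 * 12) / (6 * 3)
= 24/18 = 1.3333

1.3333


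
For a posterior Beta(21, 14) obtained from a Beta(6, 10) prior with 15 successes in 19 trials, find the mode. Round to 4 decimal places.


Mode = (alpha - 1) / (alpha + beta - 2)
= 20 / 33
= 0.6061

0.6061


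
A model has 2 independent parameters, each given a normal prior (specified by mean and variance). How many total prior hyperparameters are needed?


Each normal prior needs 2 hyperparameters (mean and variance).
Total = 2 * 2 = 4

4


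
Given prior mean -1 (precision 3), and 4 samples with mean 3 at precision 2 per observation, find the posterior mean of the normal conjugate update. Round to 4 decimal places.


The posterior mean is a precision-weighted average of prior and data.
Post. prec. = 3 + 8 = 11
Post. mean = (-3 + 24)/11 = 21/11 = 1.9091

1.9091


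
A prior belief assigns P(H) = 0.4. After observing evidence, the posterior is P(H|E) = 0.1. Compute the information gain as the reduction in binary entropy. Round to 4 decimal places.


H(prior) = -0.4*log2(0.4) - 0.6*log2(0.6)
= 0.971
H(post) = -0.1*log2(0.1) - 0.9*log2(0.9)
= 0.469
IG = 0.971 - 0.469 = 0.502

0.502


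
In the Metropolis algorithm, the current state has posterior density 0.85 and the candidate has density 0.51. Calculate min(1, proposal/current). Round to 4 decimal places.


Ratio = 0.51/0.85 = 0.6
Acceptance probability = min(1, 0.6)
= 0.6

0.6


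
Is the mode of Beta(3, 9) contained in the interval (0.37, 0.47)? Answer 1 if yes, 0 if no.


Mode = (a-1)/(a+b-2) = 2/10 = 0.2
Interval: (0.37, 0.47)
Contains mode? 0

0


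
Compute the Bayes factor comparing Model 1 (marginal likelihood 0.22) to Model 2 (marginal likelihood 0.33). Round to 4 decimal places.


BF12 = marginal likelihood of M1 / marginal likelihood of M2
= 0.22/0.33
= 0.6667

0.6667


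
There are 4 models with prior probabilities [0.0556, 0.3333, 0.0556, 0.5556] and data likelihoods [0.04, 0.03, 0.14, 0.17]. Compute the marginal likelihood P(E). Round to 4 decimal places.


P(E) = sum over models of P(M_i) * P(E|M_i)
= 0.0556*0.04 + 0.3333*0.03 + 0.0556*0.14 + 0.5556*0.17
= 0.1145

0.1145


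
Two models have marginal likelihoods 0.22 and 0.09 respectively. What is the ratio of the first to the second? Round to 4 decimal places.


Evidence ratio = 0.22 / 0.09
= 2.4444

2.4444


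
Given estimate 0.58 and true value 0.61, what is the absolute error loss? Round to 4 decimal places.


Absolute error = |estimate - true|
= |-0.03| = 0.03

0.03


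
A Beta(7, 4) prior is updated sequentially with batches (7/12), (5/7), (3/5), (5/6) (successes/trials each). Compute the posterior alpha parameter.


Sequential conjugate updating is equivalent to a single batch update.
Total successes across all batches = 20
alpha_posterior = alpha_prior + total_successes = 7 + 20
= 27

27


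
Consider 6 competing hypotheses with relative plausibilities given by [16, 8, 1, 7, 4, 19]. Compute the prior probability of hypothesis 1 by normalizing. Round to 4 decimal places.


Sum of weights = 16 + 8 + 1 + 7 + 4 + 19 = 55
Normalized prior for H1 = 16 / 55
= 0.2909

0.2909


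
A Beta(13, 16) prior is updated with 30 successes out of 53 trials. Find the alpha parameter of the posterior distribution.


In the Beta-Binomial conjugate update:
alpha_post = alpha_prior + successes
= 13 + 30
= 43

43


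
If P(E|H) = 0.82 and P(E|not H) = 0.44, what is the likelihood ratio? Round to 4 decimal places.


Likelihood ratio = P(E|H) / P(E|not H)
= 0.82 / 0.44
= 1.8636

1.8636


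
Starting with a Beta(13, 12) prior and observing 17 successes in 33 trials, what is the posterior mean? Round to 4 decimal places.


Posterior parameters: alpha = 13 + 17 = 30
beta = 12 + 16 = 28
Posterior mean = alpha / (alpha + beta) = 30 / 58
= 0.5172

0.5172


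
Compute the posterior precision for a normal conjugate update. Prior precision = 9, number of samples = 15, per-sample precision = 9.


tau_post = tau_0 + n * tau
= 9 + 15 * 9 = 144

144


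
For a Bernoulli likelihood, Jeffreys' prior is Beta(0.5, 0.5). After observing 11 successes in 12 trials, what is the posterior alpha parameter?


Jeffreys' prior for Bernoulli is Beta(0.5, 0.5).
Posterior is Beta(0.5 + k, 0.5 + n - k).
Posterior alpha = 0.5 + k = 0.5 + 11 = 11.5

11.5


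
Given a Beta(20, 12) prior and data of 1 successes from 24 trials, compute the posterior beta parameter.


Number of failures = 24 - 1 = 23
Posterior beta = 12 + 23 = 35

35


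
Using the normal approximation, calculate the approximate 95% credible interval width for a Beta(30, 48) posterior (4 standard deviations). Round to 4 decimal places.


Var(Beta) = 30*48/(78^2 * 79) = 0.003
SD = 0.0547
Width ~ 4*SD = 0.2189

0.2189


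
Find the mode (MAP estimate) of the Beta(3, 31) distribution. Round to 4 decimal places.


For Beta(a,b) with a,b > 1:
Mode = (a-1)/(a+b-2) = (3-1)/(34-2)
= 2/32 = 0.0625

0.0625


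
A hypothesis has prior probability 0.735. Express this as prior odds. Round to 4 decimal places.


Odds = P(H) / P(not H) = 0.735 / 0.265
= 2.7736

2.7736


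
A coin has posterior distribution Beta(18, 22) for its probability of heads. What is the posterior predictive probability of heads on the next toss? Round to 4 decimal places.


Posterior predictive = E[theta] = alpha/(alpha+beta)
= 18/40
= 0.45

0.45


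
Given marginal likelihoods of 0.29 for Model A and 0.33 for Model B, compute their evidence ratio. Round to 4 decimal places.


Ratio = ML(A) / ML(B) = 0.29/0.33
= 0.8788

0.8788


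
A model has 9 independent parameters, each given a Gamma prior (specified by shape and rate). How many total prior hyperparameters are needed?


Each Gamma prior needs 2 hyperparameters (shape and rate).
Total = 2 * 9 = 18

18


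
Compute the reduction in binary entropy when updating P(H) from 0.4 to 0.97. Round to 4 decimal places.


H_before = -p*log2(p) - (1-p)*log2(1-p) for p=0.4: 0.971
H_after for p=0.97: 0.1944
Reduction = 0.971 - 0.1944 = 0.7766

0.7766


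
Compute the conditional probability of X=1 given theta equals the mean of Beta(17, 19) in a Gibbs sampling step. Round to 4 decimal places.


Mean of Beta(17, 19) = 0.4722
P(X=1 | theta=0.4722) = 0.4722

0.4722


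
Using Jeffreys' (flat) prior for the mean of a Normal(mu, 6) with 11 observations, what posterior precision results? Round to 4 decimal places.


Flat prior means prior precision is 0.
Posterior precision = n / sigma^2 = 11/6 = 1.8333

1.8333


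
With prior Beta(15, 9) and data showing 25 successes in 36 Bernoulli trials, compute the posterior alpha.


Conjugate update: alpha_posterior = alpha_prior + k
= 15 + 25 = 40

40


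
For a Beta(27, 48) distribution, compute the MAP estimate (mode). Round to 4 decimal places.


MAP = mode = (a-1)/(a+b-2)
= (27-1)/(27+48-2)
= 26/73 = 0.3562

0.3562


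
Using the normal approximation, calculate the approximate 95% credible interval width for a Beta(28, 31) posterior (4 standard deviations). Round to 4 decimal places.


Var(Beta) = 28*31/(59^2 * 60) = 0.0042
SD = 0.0645
Width ~ 4*SD = 0.2579

0.2579


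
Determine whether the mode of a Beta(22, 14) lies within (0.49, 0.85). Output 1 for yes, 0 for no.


First find the mode: (a-1)/(a+b-2) = 0.6176
Is 0.6176 in (0.49, 0.85)? 1

1


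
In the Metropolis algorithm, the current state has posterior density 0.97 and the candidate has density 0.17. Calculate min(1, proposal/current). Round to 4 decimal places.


Ratio = 0.17/0.97 = 0.1753
Acceptance probability = min(1, 0.1753)
= 0.1753

0.1753


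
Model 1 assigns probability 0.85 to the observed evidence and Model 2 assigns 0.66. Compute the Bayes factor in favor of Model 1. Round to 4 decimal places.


BF = P(data|M1) / P(data|M2)
= 0.85 / 0.66 = 1.2879

1.2879


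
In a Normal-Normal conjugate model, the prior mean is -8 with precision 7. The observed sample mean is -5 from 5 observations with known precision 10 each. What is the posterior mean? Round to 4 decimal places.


Posterior precision = tau0 + n*tau = 7 + 5*10 = 57
Posterior mean = (tau0*mu0 + n*tau*xbar) / posterior_precision
= (7*-8 + 5*10*-5) / 57
= -306 / 57 = -5.3684

-5.3684


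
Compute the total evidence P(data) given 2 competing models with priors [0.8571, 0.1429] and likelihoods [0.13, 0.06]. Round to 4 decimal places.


Marginal likelihood = sum P(model_i) * P(data|model_i)
Model 1: 0.8571 * 0.13 = 0.1114
Model 2: 0.1429 * 0.06 = 0.0086
Total = 0.12

0.12


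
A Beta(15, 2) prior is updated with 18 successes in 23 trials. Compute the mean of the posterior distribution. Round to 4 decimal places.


After update: Beta(33, 7)
Mean = 33 / (33 + 7) = 33 / 40
= 0.825

0.825


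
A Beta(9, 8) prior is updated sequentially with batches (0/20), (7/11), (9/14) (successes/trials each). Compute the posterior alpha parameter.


Sequential conjugate updating is equivalent to a single batch update.
Total successes across all batches = 16
alpha_posterior = alpha_prior + total_successes = 9 + 16
= 25

25
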